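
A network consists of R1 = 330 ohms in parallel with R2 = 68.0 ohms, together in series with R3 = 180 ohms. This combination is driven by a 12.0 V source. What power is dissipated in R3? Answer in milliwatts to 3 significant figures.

464 mW

First find R_p for the parallel pair, then treat R_p + R3 as a series loop.
R_p = (330×68.0)/(330+68.0) = 56.38 Ω
R_total = R_p + 180 = 56.38 + 180 = 236.4 Ω
I = V / R_total = 12.0 / 236.4 = 0.05077 A
All the supply current flows through R3; use P = I²R3.
P_R3 = (0.05077)² × 180 = 0.4639 W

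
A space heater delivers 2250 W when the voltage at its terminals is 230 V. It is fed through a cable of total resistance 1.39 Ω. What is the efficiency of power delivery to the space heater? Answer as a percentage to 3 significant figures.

I = P / V = 2250 / 230 = 9.783 A through the cable.
P_line = I² R_line = (9.783)² × 1.39 = 133.0 W
P_source = P_load + P_line = 2250 + 133.0 = 2383 W
η = P_load / P_source = 2250 / 2383 = 0.9442

94.4 %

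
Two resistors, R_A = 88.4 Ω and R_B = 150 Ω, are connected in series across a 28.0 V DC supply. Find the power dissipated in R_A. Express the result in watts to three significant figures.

Since the resistors are in series they all carry the loop current I = V/R_total; the power in any one is I²R.
R_total = 88.4 + 150 = 238.4 Ω
I = V / R_total = 28.0 / 238.4 = 0.1174 A
P_R_A = I² × R_A = (0.1174)² × 88.4 = 1.219 W

1.22 W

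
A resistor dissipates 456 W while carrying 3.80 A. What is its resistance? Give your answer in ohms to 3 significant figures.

31.6 Ω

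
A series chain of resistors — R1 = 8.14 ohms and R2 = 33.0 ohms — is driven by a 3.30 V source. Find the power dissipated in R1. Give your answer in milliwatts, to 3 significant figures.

52.4 mW

Since the resistors are in series they all carry the loop current I = V/R_total; the power in any one is I²R.
R_total = 8.14 + 33.0 = 41.14 Ω
I = V / R_total = 3.30 / 41.14 = 0.08021 A
P_R1 = I² × R1 = (0.08021)² × 8.14 = 0.05237 W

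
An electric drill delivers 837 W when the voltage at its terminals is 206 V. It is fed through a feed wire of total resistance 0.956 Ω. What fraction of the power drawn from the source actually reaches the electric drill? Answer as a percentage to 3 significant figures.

I = P / V = 837 / 206 = 4.063 A through the feed wire.
P_line = I² R_line = (4.063)² × 0.956 = 15.78 W
P_source = P_load + P_line = 837.0 + 15.78 = 852.8 W
η = P_load / P_source = 837.0 / 852.8 = 0.9815

98.1 %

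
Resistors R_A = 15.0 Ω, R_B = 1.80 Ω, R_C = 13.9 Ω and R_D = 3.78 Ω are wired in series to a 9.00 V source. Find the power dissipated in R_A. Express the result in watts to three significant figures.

In a series string the same current flows through every resistor — find that current, then P = I²R for the one we want.
R_total = 15.0 + 1.80 + 13.9 + 3.78 = 34.48 Ω
I = V / R_total = 9.00 / 34.48 = 0.2610 A
P_R_A = I² × R_A = (0.2610)² × 15.0 = 1.022 W

1.02 W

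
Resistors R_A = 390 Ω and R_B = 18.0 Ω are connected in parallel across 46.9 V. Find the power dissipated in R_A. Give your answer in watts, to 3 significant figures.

5.64 W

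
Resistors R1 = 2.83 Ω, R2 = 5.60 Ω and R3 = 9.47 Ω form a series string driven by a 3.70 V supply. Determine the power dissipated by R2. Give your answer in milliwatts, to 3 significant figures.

Series elements share the same current, so find I first, then use P = I²R.
R_total = 2.83 + 5.60 + 9.47 = 17.90 Ω
I = V / R_total = 3.70 / 17.90 = 0.2067 A
P_R2 = I² × R2 = (0.2067)² × 5.60 = 0.2393 W

239 mW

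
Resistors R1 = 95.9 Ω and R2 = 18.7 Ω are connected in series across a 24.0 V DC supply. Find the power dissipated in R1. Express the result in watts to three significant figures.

Every series element carries the same I. Get I from the total resistance, then P = I² × R1.
R_total = 95.9 + 18.7 = 114.6 Ω
I = V / R_total = 24.0 / 114.6 = 0.2094 A
P_R1 = I² × R1 = (0.2094)² × 95.9 = 4.206 W

4.21 W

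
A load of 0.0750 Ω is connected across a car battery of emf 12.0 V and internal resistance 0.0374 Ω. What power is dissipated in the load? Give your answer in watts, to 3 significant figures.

Find the circuit current first, then P = I²R for the load (series elements share I).
I = ε / (r + R) = 12.0 / (0.0374 + 0.0750) = 106.8 A
P_load = I² R = (106.8)² × 0.0750 = 854.9 W

855 W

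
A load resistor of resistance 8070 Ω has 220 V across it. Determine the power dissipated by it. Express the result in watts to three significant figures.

6.00 W

We know the drop across the element and its resistance — P = V²/R, one step.
P = (220 V)² / 8070 Ω = 5.998 W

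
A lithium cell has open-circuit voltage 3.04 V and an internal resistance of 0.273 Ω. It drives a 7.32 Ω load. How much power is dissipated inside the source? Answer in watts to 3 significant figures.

Internal loss is I²r, with I set by the total series resistance r+R.
I = ε / (r + R) = 3.04 / (0.273 + 7.32) = 0.4004 A
P_int = I² r = (0.4004)² × 0.273 = 0.04376 W

0.0438 W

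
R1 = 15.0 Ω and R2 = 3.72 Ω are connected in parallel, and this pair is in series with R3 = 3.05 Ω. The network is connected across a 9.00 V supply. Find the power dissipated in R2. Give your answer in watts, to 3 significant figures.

First find R_p for the parallel pair, then treat R_p + R3 as a series loop.
R_p = (15.0×3.72)/(15.0+3.72) = 2.981 Ω
R_total = R_p + 3.05 = 2.981 + 3.05 = 6.031 Ω
I = V / R_total = 9.00 / 6.031 = 1.492 A
Voltage across the parallel pair: V_p = I × R_p = 1.492 × 2.981 = 4.448 V
R2 sits across V_p; its power is V_p²/R.
P_R2 = (4.448)² / 3.72 = 5.319 W

5.32 W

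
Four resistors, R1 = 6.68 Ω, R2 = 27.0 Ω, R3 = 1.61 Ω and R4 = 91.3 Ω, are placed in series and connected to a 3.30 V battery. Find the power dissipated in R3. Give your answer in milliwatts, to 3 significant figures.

In a series string the same current flows through every resistor — find that current, then P = I²R for the one we want.
R_total = 6.68 + 27.0 + 1.61 + 91.3 = 126.6 Ω
I = V / R_total = 3.30 / 126.6 = 0.02607 A
P_R3 = I² × R3 = (0.02607)² × 1.61 = 0.001094 W

1.09 mW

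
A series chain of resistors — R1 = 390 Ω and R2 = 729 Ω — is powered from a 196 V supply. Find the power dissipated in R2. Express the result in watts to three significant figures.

22.4 W

The current is common to all series resistors; compute it, then apply P = I²R for the target.
R_total = 390 + 729 = 1119 Ω
I = V / R_total = 196 / 1119 = 0.1752 A
P_R2 = I² × R2 = (0.1752)² × 729 = 22.37 W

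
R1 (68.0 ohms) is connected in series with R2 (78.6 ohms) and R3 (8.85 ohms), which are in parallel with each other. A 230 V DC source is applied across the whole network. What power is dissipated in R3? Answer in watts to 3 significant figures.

65.6 W

Reduce the parallel pair to R_p first; the network is then a simple series string.
R_p = (78.6×8.85)/(78.6+8.85) = 7.954 Ω
R_total = 68.0 + 7.954 = 75.95 Ω
I = V / R_total = 230 / 75.95 = 3.028 A
Voltage across the parallel pair: V_p = I × R_p = 3.028 × 7.954 = 24.09 V
R3 is across V_p, so use P = V²/R for that branch.
P_R3 = (24.09)² / 8.85 = 65.56 W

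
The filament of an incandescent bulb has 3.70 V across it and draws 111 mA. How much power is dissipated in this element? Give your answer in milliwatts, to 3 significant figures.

Both the voltage across and the current through the element are known, so P = V I applies directly.
P = 3.70 V × 0.1110 A = 0.4107 W

411 mW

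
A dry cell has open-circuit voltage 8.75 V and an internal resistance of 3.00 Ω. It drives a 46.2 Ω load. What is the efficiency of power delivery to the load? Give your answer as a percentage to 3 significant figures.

η = P_load/(P_load+P_int) = I²R/(I²R+I²r) = R/(R+r) — the I² cancels for series elements.
η = R / (R + r) = 46.2 / (46.2 + 3.00) = 0.9390

93.9 %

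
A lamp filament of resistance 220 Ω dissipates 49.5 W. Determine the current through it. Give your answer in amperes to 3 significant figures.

Rearranging the power relation for the two known quantities gives I = √(P / R).
I = √(49.5 / 220) = 0.4743 A

0.474 A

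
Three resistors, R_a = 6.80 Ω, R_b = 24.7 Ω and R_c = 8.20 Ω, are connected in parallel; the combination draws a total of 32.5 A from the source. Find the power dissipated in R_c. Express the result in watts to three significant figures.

1340 W

Only the total current is stated, so first find the parallel equivalent to get the voltage across the combination.
1/R_eq = 1/6.80 + 1/24.7 + 1/8.20 ⇒ R_eq = 3.231 Ω
V = I_total × R_eq = 32.50 × 3.231 = 105.0 V
P_R_c = V² / R_c = (105.0)² / 8.20 = 1345 W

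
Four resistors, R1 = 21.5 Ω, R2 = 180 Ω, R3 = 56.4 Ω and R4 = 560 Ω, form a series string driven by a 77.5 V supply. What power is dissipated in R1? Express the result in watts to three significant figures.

0.193 W

Every series element carries the same I. Get I from the total resistance, then P = I² × R1.
R_total = 21.5 + 180 + 56.4 + 560 = 817.9 Ω
I = V / R_total = 77.5 / 817.9 = 0.09475 A
P_R1 = I² × R1 = (0.09475)² × 21.5 = 0.1930 W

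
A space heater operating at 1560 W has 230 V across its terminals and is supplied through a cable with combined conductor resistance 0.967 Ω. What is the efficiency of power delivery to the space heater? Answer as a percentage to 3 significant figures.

I = P / V = 1560 / 230 = 6.783 A through the cable.
P_line = I² R_line = (6.783)² × 0.967 = 44.49 W
P_source = P_load + P_line = 1560 + 44.49 = 1604 W
η = P_load / P_source = 1560 / 1604 = 0.9723

97.2 %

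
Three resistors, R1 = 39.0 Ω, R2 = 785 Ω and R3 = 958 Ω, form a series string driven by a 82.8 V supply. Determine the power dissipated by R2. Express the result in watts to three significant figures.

1.69 W

In a series string the same current flows through every resistor — find that current, then P = I²R for the one we want.
R_total = 39.0 + 785 + 958 = 1782 Ω
I = V / R_total = 82.8 / 1782 = 0.04646 A
P_R2 = I² × R2 = (0.04646)² × 785 = 1.695 W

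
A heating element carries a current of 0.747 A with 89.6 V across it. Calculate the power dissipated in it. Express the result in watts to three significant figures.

66.9 W

Both the voltage across and the current through the element are known, so P = V I applies directly.
P = 89.6 V × 0.7470 A = 66.93 W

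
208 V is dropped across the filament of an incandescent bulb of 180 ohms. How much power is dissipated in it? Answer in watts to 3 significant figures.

240 W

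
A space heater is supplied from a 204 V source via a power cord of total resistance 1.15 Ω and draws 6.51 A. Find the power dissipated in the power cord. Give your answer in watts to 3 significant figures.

48.7 W

Line loss is just I²R for the cable — we know both I and R_line directly.
The power cord carries the full 6.51 A.
P_line = I² R_line = (6.510)² × 1.15 = 48.74 W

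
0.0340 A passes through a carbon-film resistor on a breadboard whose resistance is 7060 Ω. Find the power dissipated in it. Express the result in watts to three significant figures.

Knowing I and R, the power is just I²R — no need to find V first.
P = (0.03400 A)² × 7060 Ω = 8.161 W

8.16 W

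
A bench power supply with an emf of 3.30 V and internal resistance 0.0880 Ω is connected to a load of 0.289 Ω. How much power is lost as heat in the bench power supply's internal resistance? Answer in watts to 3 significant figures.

The internal resistance carries the same current as the load; P_int = I²r.
I = ε / (r + R) = 3.30 / (0.0880 + 0.289) = 8.753 A
P_int = I² r = (8.753)² × 0.0880 = 6.743 W

6.74 W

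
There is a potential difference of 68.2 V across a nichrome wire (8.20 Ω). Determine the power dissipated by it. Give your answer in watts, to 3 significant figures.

Voltage and resistance are given, so P = V²/R is the one-step route.
P = (68.2 V)² / 8.20 Ω = 567.2 W

567 W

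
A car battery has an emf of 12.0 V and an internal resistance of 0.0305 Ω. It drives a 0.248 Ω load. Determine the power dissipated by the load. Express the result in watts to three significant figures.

460 W

With r and R in series, I = ε/(r+R); the load dissipates I²R.
I = ε / (r + R) = 12.0 / (0.0305 + 0.248) = 43.09 A
P_load = I² R = (43.09)² × 0.248 = 460.4 W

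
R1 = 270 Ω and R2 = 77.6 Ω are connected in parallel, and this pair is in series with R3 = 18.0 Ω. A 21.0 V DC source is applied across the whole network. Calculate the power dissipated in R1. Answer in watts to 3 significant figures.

Reduce the parallel combination to a single R_p; the circuit then becomes R_p in series with the remaining resistor.
R_p = (270×77.6)/(270+77.6) = 60.28 Ω
R_total = R_p + 18.0 = 60.28 + 18.0 = 78.28 Ω
I = V / R_total = 21.0 / 78.28 = 0.2683 A
Voltage across the parallel pair: V_p = I × R_p = 0.2683 × 60.28 = 16.17 V
R1 sits across V_p; its power is V_p²/R.
P_R1 = (16.17)² / 270 = 0.9685 W

0.969 W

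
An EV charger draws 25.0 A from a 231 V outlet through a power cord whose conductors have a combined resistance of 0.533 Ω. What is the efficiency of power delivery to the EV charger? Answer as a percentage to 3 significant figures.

94.2 %

The power cord carries the full 25.0 A.
P_line = I² R_line = (25.00)² × 0.533 = 333.1 W
P_source = V I = 231 × 25.00 = 5775 W; P_load = 5442 W
η = P_load / P_source = 5442 / 5775 = 0.9423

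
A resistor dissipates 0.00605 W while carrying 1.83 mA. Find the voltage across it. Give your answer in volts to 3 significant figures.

Inverting the appropriate power form: V = P / I.
V = 0.00605 / 0.001830 = 3.306 V

3.31 V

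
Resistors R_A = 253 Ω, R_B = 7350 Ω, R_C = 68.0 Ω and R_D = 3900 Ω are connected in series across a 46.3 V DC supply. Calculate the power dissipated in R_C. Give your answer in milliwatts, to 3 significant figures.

Series elements share the same current, so find I first, then use P = I²R.
R_total = 253 + 7350 + 68.0 + 3900 = 11570 Ω
I = V / R_total = 46.3 / 11570 = 0.004001 A
P_R_C = I² × R_C = (0.004001)² × 68.0 = 0.001089 W

1.09 mW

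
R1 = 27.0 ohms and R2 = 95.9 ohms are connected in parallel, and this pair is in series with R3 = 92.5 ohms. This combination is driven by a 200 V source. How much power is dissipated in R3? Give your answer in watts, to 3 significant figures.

287 W

Combine R1 and R2 into their parallel equivalent first, reducing the network to two series resistors.
R_p = (27.0×95.9)/(27.0+95.9) = 21.07 Ω
R_total = R_p + 92.5 = 21.07 + 92.5 = 113.6 Ω
I = V / R_total = 200 / 113.6 = 1.761 A
All the supply current flows through R3; use P = I²R3.
P_R3 = (1.761)² × 92.5 = 286.9 W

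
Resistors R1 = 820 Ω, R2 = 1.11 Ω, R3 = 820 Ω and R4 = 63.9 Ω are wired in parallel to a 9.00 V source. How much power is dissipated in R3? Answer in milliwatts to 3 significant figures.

The supply voltage appears across each parallel branch — just use P = V²/R3.
P_R3 = V² / R3 = (9.00)² / 820 Ω = 0.09878 W

98.8 mW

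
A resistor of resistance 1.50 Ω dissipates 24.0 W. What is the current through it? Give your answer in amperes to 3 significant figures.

4.00 A

The two known quantities fix the third via I = √(P / R).
I = √(24.0 / 1.50) = 4.000 A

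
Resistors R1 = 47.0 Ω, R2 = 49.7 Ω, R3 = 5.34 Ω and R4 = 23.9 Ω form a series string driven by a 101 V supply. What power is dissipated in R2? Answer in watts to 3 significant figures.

32.0 W

Every series element carries the same I. Get I from the total resistance, then P = I² × R2.
R_total = 47.0 + 49.7 + 5.34 + 23.9 = 125.9 Ω
I = V / R_total = 101 / 125.9 = 0.8020 A
P_R2 = I² × R2 = (0.8020)² × 49.7 = 31.96 W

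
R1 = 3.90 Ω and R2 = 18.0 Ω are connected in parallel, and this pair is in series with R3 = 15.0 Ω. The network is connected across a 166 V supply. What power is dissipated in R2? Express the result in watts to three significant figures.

47.5 W

Reduce the parallel combination to a single R_p; the circuit then becomes R_p in series with the remaining resistor.
R_p = (3.90×18.0)/(3.90+18.0) = 3.205 Ω
R_total = R_p + 15.0 = 3.205 + 15.0 = 18.21 Ω
I = V / R_total = 166 / 18.21 = 9.118 A
Voltage across the parallel pair: V_p = I × R_p = 9.118 × 3.205 = 29.23 V
Use P = V²/R for R2 with V = V_p.
P_R2 = (29.23)² / 18.0 = 47.46 W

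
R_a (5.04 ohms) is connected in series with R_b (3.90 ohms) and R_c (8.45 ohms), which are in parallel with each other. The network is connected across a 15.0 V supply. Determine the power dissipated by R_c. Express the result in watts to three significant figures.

First combine the parallel branches into one equivalent R_p, then R_a + R_p is a series pair.
R_p = (3.90×8.45)/(3.90+8.45) = 2.668 Ω
R_total = 5.04 + 2.668 = 7.708 Ω
I = V / R_total = 15.0 / 7.708 = 1.946 A
Voltage across the parallel pair: V_p = I × R_p = 1.946 × 2.668 = 5.193 V
R_c is across V_p, so use P = V²/R for that branch.
P_R_c = (5.193)² / 8.45 = 3.191 W

3.19 W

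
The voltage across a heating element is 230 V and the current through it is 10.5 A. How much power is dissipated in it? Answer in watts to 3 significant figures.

2420 W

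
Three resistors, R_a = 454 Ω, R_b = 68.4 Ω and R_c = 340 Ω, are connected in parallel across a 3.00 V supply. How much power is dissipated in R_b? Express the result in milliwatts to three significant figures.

132 mW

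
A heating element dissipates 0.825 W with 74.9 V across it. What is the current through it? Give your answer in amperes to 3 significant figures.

0.0110 A

From P = V I = I²R = V²/R, with the two given quantities we get I = P / V.
I = 0.825 / 74.9 = 0.01101 A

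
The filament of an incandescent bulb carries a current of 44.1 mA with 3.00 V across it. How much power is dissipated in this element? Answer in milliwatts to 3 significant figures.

132 mW

Both the voltage across and the current through the element are known, so P = V I applies directly.
P = 3.00 V × 0.04410 A = 0.1323 W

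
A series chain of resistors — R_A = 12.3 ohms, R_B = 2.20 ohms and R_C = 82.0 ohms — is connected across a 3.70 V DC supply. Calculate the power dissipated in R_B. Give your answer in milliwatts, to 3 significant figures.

The current is common to all series resistors; compute it, then apply P = I²R for the target.
R_total = 12.3 + 2.20 + 82.0 = 96.50 Ω
I = V / R_total = 3.70 / 96.50 = 0.03834 A
P_R_B = I² × R_B = (0.03834)² × 2.20 = 0.003234 W

3.23 mW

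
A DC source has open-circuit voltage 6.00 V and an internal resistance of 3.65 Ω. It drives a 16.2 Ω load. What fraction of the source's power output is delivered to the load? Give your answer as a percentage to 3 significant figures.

81.6 %

The source delivers εI, of which I²R reaches the load and I²r is lost; since I is common, η = R/(R+r).
η = R / (R + r) = 16.2 / (16.2 + 3.65) = 0.8161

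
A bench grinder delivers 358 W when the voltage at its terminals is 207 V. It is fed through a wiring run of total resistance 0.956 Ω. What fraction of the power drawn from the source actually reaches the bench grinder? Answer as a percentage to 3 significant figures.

99.2 %

I = P / V = 358 / 207 = 1.729 A through the wiring run.
P_line = I² R_line = (1.729)² × 0.956 = 2.859 W
P_source = P_load + P_line = 358.0 + 2.859 = 360.9 W
η = P_load / P_source = 358.0 / 360.9 = 0.9921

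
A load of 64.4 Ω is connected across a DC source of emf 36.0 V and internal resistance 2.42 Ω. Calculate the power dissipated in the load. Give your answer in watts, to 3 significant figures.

18.7 W

The internal resistance and the load are in series, so the same I flows through both; get I from ε/(r+R), then I²R for the load.
I = ε / (r + R) = 36.0 / (2.42 + 64.4) = 0.5388 A
P_load = I² R = (0.5388)² × 64.4 = 18.69 W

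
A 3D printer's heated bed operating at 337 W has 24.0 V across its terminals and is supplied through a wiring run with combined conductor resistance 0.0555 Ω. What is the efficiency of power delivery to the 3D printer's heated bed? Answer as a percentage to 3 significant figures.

96.9 %

I = P / V = 337 / 24.0 = 14.04 A through the wiring run.
P_line = I² R_line = (14.04)² × 0.0555 = 10.94 W
P_source = P_load + P_line = 337.0 + 10.94 = 347.9 W
η = P_load / P_source = 337.0 / 347.9 = 0.9685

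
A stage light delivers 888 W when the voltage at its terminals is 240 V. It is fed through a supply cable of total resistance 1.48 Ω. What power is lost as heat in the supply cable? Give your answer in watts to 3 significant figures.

20.3 W

The supply cable is a series resistance carrying the load current; its dissipation is I²R_line.
I = P / V = 888 / 240 = 3.700 A through the supply cable.
P_line = I² R_line = (3.700)² × 1.48 = 20.26 W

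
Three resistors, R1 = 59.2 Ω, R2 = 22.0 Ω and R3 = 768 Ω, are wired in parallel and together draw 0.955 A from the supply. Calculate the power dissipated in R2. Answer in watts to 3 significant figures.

We need the common branch voltage; get it from I_total × R_eq, then P = V²/R for the branch.
1/R_eq = 1/59.2 + 1/22.0 + 1/768 ⇒ R_eq = 15.71 Ω
V = I_total × R_eq = 0.9550 × 15.71 = 15.00 V
P_R2 = V² / R2 = (15.00)² / 22.0 = 10.23 W

10.2 W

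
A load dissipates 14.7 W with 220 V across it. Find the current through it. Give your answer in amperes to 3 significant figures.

Rearranging the power relation for the two known quantities gives I = P / V.
I = 14.7 / 220 = 0.06682 A

0.0668 A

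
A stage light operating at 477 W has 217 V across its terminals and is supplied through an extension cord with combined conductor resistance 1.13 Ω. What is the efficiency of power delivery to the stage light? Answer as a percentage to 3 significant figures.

98.9 %

I = P / V = 477 / 217 = 2.198 A through the extension cord.
P_line = I² R_line = (2.198)² × 1.13 = 5.460 W
P_source = P_load + P_line = 477.0 + 5.460 = 482.5 W
η = P_load / P_source = 477.0 / 482.5 = 0.9887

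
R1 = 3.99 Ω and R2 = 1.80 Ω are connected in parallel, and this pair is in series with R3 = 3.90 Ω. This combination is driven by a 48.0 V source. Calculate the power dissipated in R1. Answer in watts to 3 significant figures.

Combine R1 and R2 into their parallel equivalent first, reducing the network to two series resistors.
R_p = (3.99×1.80)/(3.99+1.80) = 1.240 Ω
R_total = R_p + 3.90 = 1.240 + 3.90 = 5.140 Ω
I = V / R_total = 48.0 / 5.140 = 9.338 A
Voltage across the parallel pair: V_p = I × R_p = 9.338 × 1.240 = 11.58 V
R1 sits across V_p; its power is V_p²/R.
P_R1 = (11.58)² / 3.99 = 33.62 W

33.6 W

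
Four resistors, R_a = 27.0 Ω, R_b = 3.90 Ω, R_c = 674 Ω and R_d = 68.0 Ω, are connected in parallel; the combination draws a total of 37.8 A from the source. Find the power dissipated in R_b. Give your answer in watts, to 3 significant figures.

Only the total current is stated, so first find the parallel equivalent to get the voltage across the combination.
1/R_eq = 1/27.0 + 1/3.90 + 1/674 + 1/68.0 ⇒ R_eq = 3.230 Ω
V = I_total × R_eq = 37.80 × 3.230 = 122.1 V
P_R_b = V² / R_b = (122.1)² / 3.90 = 3821 W

3820 W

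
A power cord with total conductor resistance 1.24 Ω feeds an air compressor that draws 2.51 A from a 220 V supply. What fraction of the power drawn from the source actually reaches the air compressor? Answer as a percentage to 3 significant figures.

98.6 %

The power cord carries the full 2.51 A.
P_line = I² R_line = (2.510)² × 1.24 = 7.812 W
P_source = V I = 220 × 2.510 = 552.2 W; P_load = 544.4 W
η = P_load / P_source = 544.4 / 552.2 = 0.9859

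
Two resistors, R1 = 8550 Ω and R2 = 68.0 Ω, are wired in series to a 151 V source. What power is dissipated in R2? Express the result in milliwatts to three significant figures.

20.9 mW

In a series string the same current flows through every resistor — find that current, then P = I²R for the one we want.
R_total = 8550 + 68.0 = 8618 Ω
I = V / R_total = 151 / 8618 = 0.01752 A
P_R2 = I² × R2 = (0.01752)² × 68.0 = 0.02088 W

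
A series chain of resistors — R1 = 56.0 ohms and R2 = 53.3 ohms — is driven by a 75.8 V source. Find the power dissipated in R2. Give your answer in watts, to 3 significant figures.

25.6 W

The current is common to all series resistors; compute it, then apply P = I²R for the target.
R_total = 56.0 + 53.3 = 109.3 Ω
I = V / R_total = 75.8 / 109.3 = 0.6935 A
P_R2 = I² × R2 = (0.6935)² × 53.3 = 25.63 W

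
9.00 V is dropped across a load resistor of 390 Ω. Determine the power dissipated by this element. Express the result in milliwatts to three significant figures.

We know the drop across the element and its resistance — P = V²/R, one step.
P = (9.00 V)² / 390 Ω = 0.2077 W

208 mW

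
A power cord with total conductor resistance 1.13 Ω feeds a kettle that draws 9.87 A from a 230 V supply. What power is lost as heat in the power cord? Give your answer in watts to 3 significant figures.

Line loss is just I²R for the cable — we know both I and R_line directly.
The power cord carries the full 9.87 A.
P_line = I² R_line = (9.870)² × 1.13 = 110.1 W

110 W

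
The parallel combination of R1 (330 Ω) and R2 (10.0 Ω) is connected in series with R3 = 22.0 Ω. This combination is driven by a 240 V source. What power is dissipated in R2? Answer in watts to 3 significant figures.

Collapse the R1‖R2 pair into one equivalent R_p; then R_p and R3 form a series string.
R_p = (330×10.0)/(330+10.0) = 9.706 Ω
R_total = R_p + 22.0 = 9.706 + 22.0 = 31.71 Ω
I = V / R_total = 240 / 31.71 = 7.570 A
Voltage across the parallel pair: V_p = I × R_p = 7.570 × 9.706 = 73.47 V
R2 has V_p across it, so P = V_p²/R2.
P_R2 = (73.47)² / 10.0 = 539.8 W

540 W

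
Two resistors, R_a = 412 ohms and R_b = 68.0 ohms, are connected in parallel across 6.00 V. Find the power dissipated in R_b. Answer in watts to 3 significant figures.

Each parallel branch sees the full supply voltage, so P = V²/R applies directly to the target branch.
P_R_b = V² / R_b = (6.00)² / 68.0 Ω = 0.5294 W

0.529 W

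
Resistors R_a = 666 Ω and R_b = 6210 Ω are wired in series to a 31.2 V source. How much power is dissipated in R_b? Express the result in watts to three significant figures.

0.128 W

Every series element carries the same I. Get I from the total resistance, then P = I² × R_b.
R_total = 666 + 6210 = 6876 Ω
I = V / R_total = 31.2 / 6876 = 0.004538 A
P_R_b = I² × R_b = (0.004538)² × 6210 = 0.1279 W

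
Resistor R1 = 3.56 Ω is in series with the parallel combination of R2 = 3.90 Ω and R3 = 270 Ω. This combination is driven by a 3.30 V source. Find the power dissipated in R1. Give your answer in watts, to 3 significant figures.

Replace R2 and R3 with their parallel equivalent so the circuit becomes R1 in series with R_p.
R_p = (3.90×270)/(3.90+270) = 3.844 Ω
R_total = 3.56 + 3.844 = 7.404 Ω
I = V / R_total = 3.30 / 7.404 = 0.4457 A
R1 is in the main series path, so its power is I²R1.
P_R1 = (0.4457)² × 3.56 = 0.7071 W

0.707 W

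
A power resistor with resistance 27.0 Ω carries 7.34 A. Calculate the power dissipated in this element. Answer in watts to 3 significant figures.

1450 W

With I and R stated, P = I²R applies in one step.
P = (7.340 A)² × 27.0 Ω = 1455 W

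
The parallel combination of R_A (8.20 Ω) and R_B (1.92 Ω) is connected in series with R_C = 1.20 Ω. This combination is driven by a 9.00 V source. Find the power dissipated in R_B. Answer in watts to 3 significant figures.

First find R_p for the parallel pair, then treat R_p + R_C as a series loop.
R_p = (8.20×1.92)/(8.20+1.92) = 1.556 Ω
R_total = R_p + 1.20 = 1.556 + 1.20 = 2.756 Ω
I = V / R_total = 9.00 / 2.756 = 3.266 A
Voltage across the parallel pair: V_p = I × R_p = 3.266 × 1.556 = 5.081 V
R_B sits across V_p; its power is V_p²/R.
P_R_B = (5.081)² / 1.92 = 13.45 W

13.4 W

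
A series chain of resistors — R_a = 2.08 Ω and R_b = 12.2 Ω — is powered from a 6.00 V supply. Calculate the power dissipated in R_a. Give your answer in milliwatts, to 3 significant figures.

367 mW

In a series string the same current flows through every resistor — find that current, then P = I²R for the one we want.
R_total = 2.08 + 12.2 = 14.28 Ω
I = V / R_total = 6.00 / 14.28 = 0.4202 A
P_R_a = I² × R_a = (0.4202)² × 2.08 = 0.3672 W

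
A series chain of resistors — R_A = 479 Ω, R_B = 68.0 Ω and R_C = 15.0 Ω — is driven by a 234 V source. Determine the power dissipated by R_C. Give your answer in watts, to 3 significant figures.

The current is common to all series resistors; compute it, then apply P = I²R for the target.
R_total = 479 + 68.0 + 15.0 = 562.0 Ω
I = V / R_total = 234 / 562.0 = 0.4164 A
P_R_C = I² × R_C = (0.4164)² × 15.0 = 2.600 W

2.60 W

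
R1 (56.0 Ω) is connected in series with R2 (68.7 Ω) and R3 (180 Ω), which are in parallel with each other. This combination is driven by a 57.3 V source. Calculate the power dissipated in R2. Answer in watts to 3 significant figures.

10.6 W

Collapse R2‖R3 to a single equivalent, reducing the network to two series elements.
R_p = (68.7×180)/(68.7+180) = 49.72 Ω
R_total = 56.0 + 49.72 = 105.7 Ω
I = V / R_total = 57.3 / 105.7 = 0.5420 A
Voltage across the parallel pair: V_p = I × R_p = 0.5420 × 49.72 = 26.95 V
R2 is across V_p, so use P = V²/R for that branch.
P_R2 = (26.95)² / 68.7 = 10.57 W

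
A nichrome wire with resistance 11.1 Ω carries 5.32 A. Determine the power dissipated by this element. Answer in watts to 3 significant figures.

The current through and the resistance of the element are both given; use P = I²R.
P = (5.320 A)² × 11.1 Ω = 314.2 W

314 W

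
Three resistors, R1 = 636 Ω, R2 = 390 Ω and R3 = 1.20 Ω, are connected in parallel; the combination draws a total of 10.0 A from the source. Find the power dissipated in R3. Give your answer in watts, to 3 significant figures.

119 W

The branches share the same voltage, but only the total current is given — find V from the equivalent resistance first.
1/R_eq = 1/636 + 1/390 + 1/1.20 ⇒ R_eq = 1.194 Ω
V = I_total × R_eq = 10.00 × 1.194 = 11.94 V
P_R3 = V² / R3 = (11.94)² / 1.20 = 118.8 W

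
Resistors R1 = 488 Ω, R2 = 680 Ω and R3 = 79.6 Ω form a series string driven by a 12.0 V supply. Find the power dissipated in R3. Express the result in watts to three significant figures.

0.00736 W

Every series element carries the same I. Get I from the total resistance, then P = I² × R3.
R_total = 488 + 680 + 79.6 = 1248 Ω
I = V / R_total = 12.0 / 1248 = 0.009618 A
P_R3 = I² × R3 = (0.009618)² × 79.6 = 0.007364 W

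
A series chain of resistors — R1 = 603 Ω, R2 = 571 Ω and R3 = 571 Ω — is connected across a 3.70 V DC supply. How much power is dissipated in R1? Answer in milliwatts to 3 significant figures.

2.71 mW

The current is common to all series resistors; compute it, then apply P = I²R for the target.
R_total = 603 + 571 + 571 = 1745 Ω
I = V / R_total = 3.70 / 1745 = 0.002120 A
P_R1 = I² × R1 = (0.002120)² × 603 = 0.002711 W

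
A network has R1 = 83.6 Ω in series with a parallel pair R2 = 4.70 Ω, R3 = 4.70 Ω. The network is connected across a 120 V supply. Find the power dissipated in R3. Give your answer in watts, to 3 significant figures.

First combine the parallel branches into one equivalent R_p, then R1 + R_p is a series pair.
R_p = (4.70×4.70)/(4.70+4.70) = 2.350 Ω
R_total = 83.6 + 2.350 = 85.95 Ω
I = V / R_total = 120 / 85.95 = 1.396 A
Voltage across the parallel pair: V_p = I × R_p = 1.396 × 2.350 = 3.281 V
R3 is across V_p, so use P = V²/R for that branch.
P_R3 = (3.281)² / 4.70 = 2.290 W

2.29 W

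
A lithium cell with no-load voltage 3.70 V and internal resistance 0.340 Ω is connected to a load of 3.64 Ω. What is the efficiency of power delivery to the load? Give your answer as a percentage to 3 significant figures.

91.5 %

Efficiency is P_load / P_total. With a series r and R sharing the same I, P = I²R for each, so η = R/(R+r).
η = R / (R + r) = 3.64 / (3.64 + 0.340) = 0.9146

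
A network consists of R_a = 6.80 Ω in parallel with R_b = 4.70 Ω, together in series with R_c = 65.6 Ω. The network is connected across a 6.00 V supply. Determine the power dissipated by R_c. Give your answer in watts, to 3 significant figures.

0.505 W

Combine R_a and R_b into their parallel equivalent first, reducing the network to two series resistors.
R_p = (6.80×4.70)/(6.80+4.70) = 2.779 Ω
R_total = R_p + 65.6 = 2.779 + 65.6 = 68.38 Ω
I = V / R_total = 6.00 / 68.38 = 0.08775 A
All the supply current flows through R_c; use P = I²R_c.
P_R_c = (0.08775)² × 65.6 = 0.5051 W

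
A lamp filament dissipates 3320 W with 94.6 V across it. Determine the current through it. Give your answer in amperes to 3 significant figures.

Inverting the appropriate power form: I = P / V.
I = 3320 / 94.6 = 35.10 A

35.1 A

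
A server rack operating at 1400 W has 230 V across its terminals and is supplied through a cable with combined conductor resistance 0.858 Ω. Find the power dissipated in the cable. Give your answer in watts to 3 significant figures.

Only the current and the line resistance are needed for the I²R loss.
I = P / V = 1400 / 230 = 6.087 A through the cable.
P_line = I² R_line = (6.087)² × 0.858 = 31.79 W

31.8 W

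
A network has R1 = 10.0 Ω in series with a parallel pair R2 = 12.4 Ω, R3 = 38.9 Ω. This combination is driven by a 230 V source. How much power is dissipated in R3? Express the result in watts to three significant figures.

Replace R2 and R3 with their parallel equivalent so the circuit becomes R1 in series with R_p.
R_p = (12.4×38.9)/(12.4+38.9) = 9.403 Ω
R_total = 10.0 + 9.403 = 19.40 Ω
I = V / R_total = 230 / 19.40 = 11.85 A
Voltage across the parallel pair: V_p = I × R_p = 11.85 × 9.403 = 111.5 V
R3 is across V_p, so use P = V²/R for that branch.
P_R3 = (111.5)² / 38.9 = 319.4 W

319 W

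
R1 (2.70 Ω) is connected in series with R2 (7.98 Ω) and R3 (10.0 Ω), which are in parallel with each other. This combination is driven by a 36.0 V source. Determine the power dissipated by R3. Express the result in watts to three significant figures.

50.1 W

Reduce the parallel pair to R_p first; the network is then a simple series string.
R_p = (7.98×10.0)/(7.98+10.0) = 4.438 Ω
R_total = 2.70 + 4.438 = 7.138 Ω
I = V / R_total = 36.0 / 7.138 = 5.043 A
Voltage across the parallel pair: V_p = I × R_p = 5.043 × 4.438 = 22.38 V
With V_p across R3, its power is V_p²/R3.
P_R3 = (22.38)² / 10.0 = 50.10 W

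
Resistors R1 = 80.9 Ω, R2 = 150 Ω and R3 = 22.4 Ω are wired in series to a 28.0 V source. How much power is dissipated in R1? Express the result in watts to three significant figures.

Every series element carries the same I. Get I from the total resistance, then P = I² × R1.
R_total = 80.9 + 150 + 22.4 = 253.3 Ω
I = V / R_total = 28.0 / 253.3 = 0.1105 A
P_R1 = I² × R1 = (0.1105)² × 80.9 = 0.9885 W

0.989 W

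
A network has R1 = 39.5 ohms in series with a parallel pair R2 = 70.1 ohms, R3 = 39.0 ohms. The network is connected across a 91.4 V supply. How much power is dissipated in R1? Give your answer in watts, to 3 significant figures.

79.2 W

Reduce the parallel pair to R_p first; the network is then a simple series string.
R_p = (70.1×39.0)/(70.1+39.0) = 25.06 Ω
R_total = 39.5 + 25.06 = 64.56 Ω
I = V / R_total = 91.4 / 64.56 = 1.416 A
R1 carries the full series current, so P = I²R.
P_R1 = (1.416)² × 39.5 = 79.17 W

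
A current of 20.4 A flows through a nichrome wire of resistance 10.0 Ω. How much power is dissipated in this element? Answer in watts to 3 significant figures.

The current through and the resistance of the element are both given; use P = I²R.
P = (20.40 A)² × 10.0 Ω = 4162 W

4160 W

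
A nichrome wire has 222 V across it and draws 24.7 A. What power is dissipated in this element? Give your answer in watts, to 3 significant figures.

Both the voltage across and the current through the element are known, so P = V I applies directly.
P = 222 V × 24.70 A = 5483 W

5480 W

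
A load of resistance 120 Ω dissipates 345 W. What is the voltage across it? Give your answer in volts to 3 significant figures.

From P = V I = I²R = V²/R, with the two given quantities we get V = √(P R).
V = √(345 × 120) = 203.5 V

203 V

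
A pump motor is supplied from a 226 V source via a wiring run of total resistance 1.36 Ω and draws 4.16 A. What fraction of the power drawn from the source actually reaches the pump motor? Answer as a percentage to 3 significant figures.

97.5 %

The wiring run carries the full 4.16 A.
P_line = I² R_line = (4.160)² × 1.36 = 23.54 W
P_source = V I = 226 × 4.160 = 940.2 W; P_load = 916.6 W
η = P_load / P_source = 916.6 / 940.2 = 0.9750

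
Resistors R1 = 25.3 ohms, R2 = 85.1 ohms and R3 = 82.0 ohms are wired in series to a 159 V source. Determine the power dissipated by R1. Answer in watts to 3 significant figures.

17.3 W

Every series element carries the same I. Get I from the total resistance, then P = I² × R1.
R_total = 25.3 + 85.1 + 82.0 = 192.4 Ω
I = V / R_total = 159 / 192.4 = 0.8264 A
P_R1 = I² × R1 = (0.8264)² × 25.3 = 17.28 W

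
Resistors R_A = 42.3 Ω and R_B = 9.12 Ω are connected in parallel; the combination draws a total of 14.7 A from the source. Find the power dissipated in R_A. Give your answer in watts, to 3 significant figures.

288 W

We need the common branch voltage; get it from I_total × R_eq, then P = V²/R for the branch.
1/R_eq = 1/42.3 + 1/9.12 ⇒ R_eq = 7.502 Ω
V = I_total × R_eq = 14.70 × 7.502 = 110.3 V
P_R_A = V² / R_A = (110.3)² / 42.3 = 287.5 W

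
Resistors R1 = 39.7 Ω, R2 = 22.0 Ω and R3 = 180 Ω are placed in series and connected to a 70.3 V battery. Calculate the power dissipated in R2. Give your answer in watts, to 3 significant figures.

Series elements share the same current, so find I first, then use P = I²R.
R_total = 39.7 + 22.0 + 180 = 241.7 Ω
I = V / R_total = 70.3 / 241.7 = 0.2909 A
P_R2 = I² × R2 = (0.2909)² × 22.0 = 1.861 W

1.86 W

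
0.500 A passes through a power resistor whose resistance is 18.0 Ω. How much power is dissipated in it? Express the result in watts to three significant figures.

4.50 W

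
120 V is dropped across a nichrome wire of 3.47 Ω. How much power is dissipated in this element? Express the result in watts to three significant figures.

4150 W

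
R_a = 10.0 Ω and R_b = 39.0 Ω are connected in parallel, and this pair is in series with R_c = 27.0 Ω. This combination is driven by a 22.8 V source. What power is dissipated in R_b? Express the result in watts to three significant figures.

0.691 W

Reduce the parallel combination to a single R_p; the circuit then becomes R_p in series with the remaining resistor.
R_p = (10.0×39.0)/(10.0+39.0) = 7.959 Ω
R_total = R_p + 27.0 = 7.959 + 27.0 = 34.96 Ω
I = V / R_total = 22.8 / 34.96 = 0.6522 A
Voltage across the parallel pair: V_p = I × R_p = 0.6522 × 7.959 = 5.191 V
Use P = V²/R for R_b with V = V_p.
P_R_b = (5.191)² / 39.0 = 0.6909 W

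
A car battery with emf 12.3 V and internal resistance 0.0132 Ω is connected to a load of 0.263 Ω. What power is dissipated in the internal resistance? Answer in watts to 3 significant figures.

r is in series with the load, so it carries the full circuit current — the loss in it is I²r.
I = ε / (r + R) = 12.3 / (0.0132 + 0.263) = 44.53 A
P_int = I² r = (44.53)² × 0.0132 = 26.18 W

26.2 W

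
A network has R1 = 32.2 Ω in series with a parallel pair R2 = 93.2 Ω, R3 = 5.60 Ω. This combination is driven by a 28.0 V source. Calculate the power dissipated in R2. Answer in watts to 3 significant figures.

Replace R2 and R3 with their parallel equivalent so the circuit becomes R1 in series with R_p.
R_p = (93.2×5.60)/(93.2+5.60) = 5.283 Ω
R_total = 32.2 + 5.283 = 37.48 Ω
I = V / R_total = 28.0 / 37.48 = 0.7470 A
Voltage across the parallel pair: V_p = I × R_p = 0.7470 × 5.283 = 3.946 V
With V_p across R2, its power is V_p²/R2.
P_R2 = (3.946)² / 93.2 = 0.1671 W

0.167 W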